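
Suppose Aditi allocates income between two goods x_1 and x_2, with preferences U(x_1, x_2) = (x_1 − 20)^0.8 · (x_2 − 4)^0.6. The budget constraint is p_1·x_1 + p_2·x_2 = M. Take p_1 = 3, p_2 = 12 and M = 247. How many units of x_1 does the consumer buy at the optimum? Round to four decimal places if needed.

x_1* = 46.4762

Let x_1' = x_1−20, x_2' = x_2−4. MRS = (4/3)·x_2'/x_1' = p_1/p_2.
After buying the subsistence bundle (20, 4), a share 4/7 of the remaining income goes to x_1: x_1* = 20 + 4/7·(M − 20p_1 − 4p_2)/p_1.
Discretionary income = 247 − 20·3 − 4·12 = 139; x_1* = 20 + 4/7·139/3 = 46.4762.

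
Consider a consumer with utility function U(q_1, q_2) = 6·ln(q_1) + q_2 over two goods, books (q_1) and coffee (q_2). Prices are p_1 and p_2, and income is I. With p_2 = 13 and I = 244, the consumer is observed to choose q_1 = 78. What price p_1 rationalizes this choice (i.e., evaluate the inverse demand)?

Set MRS = p_1/p_2: (6/q_1)/1 = p_1/p_2.
So q_1*(p_1,p_2) = 6·p_2/p_1, independent of income; and q_2* = (I − 6·p_2)/p_2.
Set q_1* = 78 in the demand function and solve for p_1: p_1 = 1.

p_1 = 1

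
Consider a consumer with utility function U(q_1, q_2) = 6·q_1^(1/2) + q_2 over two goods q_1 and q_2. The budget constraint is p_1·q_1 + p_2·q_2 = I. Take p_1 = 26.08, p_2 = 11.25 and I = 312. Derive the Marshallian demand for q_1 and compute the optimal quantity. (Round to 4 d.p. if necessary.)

Set MRS = p_1/p_2: 3·q_1^(−1/2) = p_1/p_2.
Solve: √q_1 = 3·p_2/p_1, so q_1*(p_1,p_2) = (3·p_2/p_1)², and q_2* = (I − p_1·q_1*)/p_2.
Plugging in: q_1* = (3·11.25/26.08)² = 1.6747.

q_1* = 1.6747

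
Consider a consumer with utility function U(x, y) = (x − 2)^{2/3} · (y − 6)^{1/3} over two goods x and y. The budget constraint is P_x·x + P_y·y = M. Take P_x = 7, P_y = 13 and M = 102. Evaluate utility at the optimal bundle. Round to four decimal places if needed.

Let x' = x−2, y' = y−6. MRS = 2·y'/x' = P_x/P_y.
Substituting into the budget: x* = 2 + 2/3·(M − 2·P_x − 6·P_y)/P_x, and y* = 6 + 1/3·(…)/P_y.
Discretionary income = 102 − 2·7 − 6·13 = 10; x* = 2 + 2/3·10/7 = 2.9524; y* = 6 + 1/3·10/13 = 6.2564.
Utility at the optimum: U(2.9524, 6.2564) = 0.615.

V = 0.615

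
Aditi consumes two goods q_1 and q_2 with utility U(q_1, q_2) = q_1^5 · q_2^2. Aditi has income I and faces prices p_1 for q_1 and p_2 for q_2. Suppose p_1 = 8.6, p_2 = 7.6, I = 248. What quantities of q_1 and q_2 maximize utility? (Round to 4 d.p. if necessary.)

Tangency: MRS = (5/2)·q_2/q_1 = p_1/p_2.
Rearranging, p_2·q_2 = (2/5)·p_1·q_1. Substituting into the budget gives p_1·q_1·(1 + (2/5)) = I.
Demand: q_1*(p_1,p_2,I) = 5/7·I/p_1 and q_2* = 2/7·I/p_2.
At p_1=8.6, p_2=7.6, I=248: q_1* = 5/7·248/8.6 = 20.598, q_2* = 9.3233.

q_1* = 20.598, q_2* = 9.3233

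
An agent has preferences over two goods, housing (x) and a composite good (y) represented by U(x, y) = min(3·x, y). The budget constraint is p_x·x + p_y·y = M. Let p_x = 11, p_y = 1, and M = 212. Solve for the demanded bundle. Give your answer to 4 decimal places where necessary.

With perfect complements, no substitution: consume in ratio x:y = 1:3.
Budget: p_x·x + p_y·3·x = M, so (p_x + 3·p_y)·x = M.
Demand: x*(p_x,p_y,M) = M/(p_x + 3·p_y), y* = 3·M/(p_x + 3·p_y).
Here 11 + 3·1 = 14, giving x* = 15.1429 and y* = 45.4286.

x* = 15.1429, y* = 45.4286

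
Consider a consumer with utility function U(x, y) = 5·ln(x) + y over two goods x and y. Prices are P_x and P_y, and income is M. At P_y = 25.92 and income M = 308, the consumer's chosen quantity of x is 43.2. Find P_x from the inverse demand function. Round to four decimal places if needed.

MU_x = 5/x, MU_y = 1. Tangency: 5/x = P_x/P_y.
So x*(P_x,P_y) = 5·P_y/P_x, independent of income; and y* = (M − 5·P_y)/P_y.
Set x* = 43.2 in the demand function and solve for P_x: P_x = 3.

P_x = 3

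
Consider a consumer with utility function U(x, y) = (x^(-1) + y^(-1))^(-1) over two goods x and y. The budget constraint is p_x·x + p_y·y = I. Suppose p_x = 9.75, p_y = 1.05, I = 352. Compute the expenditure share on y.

MU_x ∝ x^(-2), MU_y ∝ y^(-2), so MRS = (y/x)^(2) = p_x/p_y.
Solve for the ratio: y/x = [p_x/p_y]^(0.5).
Substitute y = (y/x)·x into the budget: x* = I/(p_x + p_y·(y/x)).
Numerically y/x = 3.047247, so x* = 352/(9.75 + 1.05·3.047247) = 27.1823 and y* = 3.047247·27.1823 = 82.8311.
Expenditure on y: 1.05·82.8311 = 86.9727; share = 0.2471.

share on y = 0.2471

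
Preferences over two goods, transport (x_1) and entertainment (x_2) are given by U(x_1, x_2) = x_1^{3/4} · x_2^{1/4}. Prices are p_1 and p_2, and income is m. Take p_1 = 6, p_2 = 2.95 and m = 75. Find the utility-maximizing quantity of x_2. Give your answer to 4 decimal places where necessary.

MU_x_1/MU_x_2 = (0.75·x_2)/(0.25·x_1); tangency sets this equal to p_1/p_2.
Rearranging, p_2·x_2 = (1/3)·p_1·x_1. Substituting into the budget gives p_1·x_1·(1 + (1/3)) = m.
Demand: x_1*(p_1,p_2,m) = 0.75·m/p_1 and x_2* = 0.25·m/p_2.
At p_1=6, p_2=2.95, m=75: x_2* = 0.25·75/2.95 = 6.3559.

x_2* = 6.3559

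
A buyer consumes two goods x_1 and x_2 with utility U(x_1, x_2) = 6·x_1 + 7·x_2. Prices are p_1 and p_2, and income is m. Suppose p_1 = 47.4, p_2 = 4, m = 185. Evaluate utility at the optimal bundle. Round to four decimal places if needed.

Numerically: x_1* = 0, x_2* = 46.25.
Utility at the optimum: U(0, 46.25) = 323.75.

V = 323.75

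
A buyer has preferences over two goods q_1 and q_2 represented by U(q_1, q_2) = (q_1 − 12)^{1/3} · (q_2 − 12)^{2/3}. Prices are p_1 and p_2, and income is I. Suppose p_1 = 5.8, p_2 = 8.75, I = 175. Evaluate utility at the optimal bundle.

V = 0.0277

This is Cobb-Douglas in (q_1−12, q_2−12): tangency gives 1/3·p_2·(q_2−12) = 2/3·p_1·(q_1−12).
Substituting into the budget: q_1* = 12 + 1/3·(I − 12·p_1 − 12·p_2)/p_1, and q_2* = 12 + 2/3·(…)/p_2.
Discretionary income = 175 − 12·5.8 − 12·8.75 = 0.4; q_1* = 12 + 1/3·0.4/5.8 = 12.023; q_2* = 12 + 2/3·0.4/8.75 = 12.0305.
Utility at the optimum: U(12.023, 12.0305) = 0.0277.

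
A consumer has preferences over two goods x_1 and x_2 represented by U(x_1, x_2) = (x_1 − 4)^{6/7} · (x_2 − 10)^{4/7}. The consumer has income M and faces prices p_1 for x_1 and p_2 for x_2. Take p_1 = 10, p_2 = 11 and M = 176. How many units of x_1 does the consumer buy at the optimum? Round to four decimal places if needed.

This is Cobb-Douglas in (x_1−4, x_2−10): tangency gives 6/7·p_2·(x_2−10) = 4/7·p_1·(x_1−4).
After buying the subsistence bundle (4, 10), a share 0.6 of the remaining income goes to x_1: x_1* = 4 + 0.6·(M − 4p_1 − 10p_2)/p_1.
Discretionary income = 176 − 4·10 − 10·11 = 26; x_1* = 4 + 0.6·26/10 = 5.56.

x_1* = 5.56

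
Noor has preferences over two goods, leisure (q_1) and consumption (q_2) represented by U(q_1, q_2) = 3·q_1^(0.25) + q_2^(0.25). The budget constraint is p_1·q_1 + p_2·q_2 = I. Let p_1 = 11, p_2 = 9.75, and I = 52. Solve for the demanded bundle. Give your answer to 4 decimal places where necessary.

From the CES first-order condition, 3·(q_2/q_1)^(0.75) = p_1/p_2.
Solve for the ratio: q_2/q_1 = [(1/3)·p_1/p_2]^(4/3).
Substitute q_2 = (q_2/q_1)·q_1 into the budget: q_1* = I/(p_1 + p_2·(q_2/q_1)).
Numerically q_2/q_1 = 0.27145, so q_1* = 52/(11 + 9.75·0.27145) = 3.8105 and q_2* = 0.27145·3.8105 = 1.0343.

q_1* = 3.8105, q_2* = 1.0343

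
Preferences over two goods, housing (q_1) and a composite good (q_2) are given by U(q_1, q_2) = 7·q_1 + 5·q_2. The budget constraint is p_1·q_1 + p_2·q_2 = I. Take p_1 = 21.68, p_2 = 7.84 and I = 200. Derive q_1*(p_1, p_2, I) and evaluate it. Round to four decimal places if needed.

q_1* = 0

q_2 gives more utility per dollar, so spend all income on q_2: q_2* = I/p_2, q_1* = 0.
Numerically: q_1* = 0, q_2* = 25.5102.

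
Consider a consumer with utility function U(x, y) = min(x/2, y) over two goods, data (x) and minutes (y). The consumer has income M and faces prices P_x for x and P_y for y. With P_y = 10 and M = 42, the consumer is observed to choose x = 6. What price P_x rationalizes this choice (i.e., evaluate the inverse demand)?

With perfect complements, no substitution: consume in ratio x:y = 2:1.
Budget: P_x·x + P_y·(1/2)·x = M, so (2·P_x + P_y)·x = 2·M.
Demand: x*(P_x,P_y,M) = 2·M/(2·P_x + P_y), y* = M/(2·P_x + P_y).
Set x* = 6 in the demand function and solve for P_x: P_x = 2.

P_x = 2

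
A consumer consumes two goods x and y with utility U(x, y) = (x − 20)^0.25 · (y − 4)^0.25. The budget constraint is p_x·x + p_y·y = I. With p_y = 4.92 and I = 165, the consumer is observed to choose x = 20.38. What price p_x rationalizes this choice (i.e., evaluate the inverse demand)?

MRS = (y−4)/(x−20). Tangency with p_x/p_y gives y−4 = (p_x/p_y)·(x−20).
Substituting into the budget: x* = 20 + 0.5·(I − 20·p_x − 4·p_y)/p_x, and y* = 4 + 0.5·(…)/p_y.
Set x* = 20.38 in the demand function and solve for p_x: p_x = 7.

p_x = 7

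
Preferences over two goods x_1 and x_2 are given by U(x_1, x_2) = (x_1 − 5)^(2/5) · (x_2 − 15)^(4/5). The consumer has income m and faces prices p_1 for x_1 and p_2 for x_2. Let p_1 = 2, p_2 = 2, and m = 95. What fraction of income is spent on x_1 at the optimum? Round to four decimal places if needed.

This is Cobb-Douglas in (x_1−5, x_2−15): tangency gives 0.4·p_2·(x_2−15) = 0.8·p_1·(x_1−5).
Substituting into the budget: x_1* = 5 + 1/3·(m − 5·p_1 − 15·p_2)/p_1, and x_2* = 15 + 2/3·(…)/p_2.
Discretionary income = 95 − 5·2 − 15·2 = 55; x_1* = 5 + 1/3·55/2 = 14.1667; x_2* = 15 + 2/3·55/2 = 33.3333.
Expenditure on x_1: 2·14.1667 = 28.3333; share = 0.2982.

share on x_1 = 0.2982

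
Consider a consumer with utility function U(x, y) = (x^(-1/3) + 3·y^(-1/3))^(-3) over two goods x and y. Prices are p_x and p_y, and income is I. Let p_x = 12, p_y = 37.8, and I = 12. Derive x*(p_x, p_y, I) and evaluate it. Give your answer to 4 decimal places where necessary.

x* = 0.2477

MU_x ∝ x^(-4/3), MU_y ∝ 3·y^(-4/3), so MRS = (1/3)·(y/x)^(4/3) = p_x/p_y.
Solve for the ratio: y/x = [3·p_x/p_y]^(0.75).
With the ratio pinned down, the budget gives x* = I/(p_x + p_y·(y/x)) and y* = (y/x)·x*.
Numerically y/x = 0.964069, so x* = 12/(12 + 37.8·0.964069) = 0.2477.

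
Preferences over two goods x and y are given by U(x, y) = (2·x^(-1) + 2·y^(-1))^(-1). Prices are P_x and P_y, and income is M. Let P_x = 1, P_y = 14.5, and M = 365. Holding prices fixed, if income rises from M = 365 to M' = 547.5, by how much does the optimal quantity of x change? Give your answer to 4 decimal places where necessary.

From the CES first-order condition, (y/x)^(2) = P_x/P_y.
Solve for the ratio: y/x = [P_x/P_y]^(0.5).
Substitute y = (y/x)·x into the budget: x* = M/(P_x + P_y·(y/x)).
Numerically y/x = 0.262613, so x* = 365/(1 + 14.5·0.262613) = 75.9169.
At M' = 547.5: x* = 113.8754. Change: 113.8754 − 75.9169 = 37.9585.

Δx* = 37.9585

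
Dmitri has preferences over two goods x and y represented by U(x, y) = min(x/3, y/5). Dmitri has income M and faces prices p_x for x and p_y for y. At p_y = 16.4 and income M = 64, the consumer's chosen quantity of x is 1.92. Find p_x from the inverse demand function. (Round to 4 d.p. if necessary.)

p_x = 6

Leontief preferences: the optimum is at the kink where x/3 = y/5, i.e. y = (5/3)·x.
Budget: p_x·x + p_y·(5/3)·x = M, so (3·p_x + 5·p_y)·x = 3·M.
Demand: x*(p_x,p_y,M) = 3·M/(3·p_x + 5·p_y), y* = 5·M/(3·p_x + 5·p_y).
Set x* = 1.92 in the demand function and solve for p_x: p_x = 6.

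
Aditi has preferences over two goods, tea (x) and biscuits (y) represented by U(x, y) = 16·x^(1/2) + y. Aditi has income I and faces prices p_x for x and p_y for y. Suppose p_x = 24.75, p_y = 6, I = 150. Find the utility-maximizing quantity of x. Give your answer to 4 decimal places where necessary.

MU_x = 8/√x, MU_y = 1. Tangency: 8/√x = p_x/p_y.
Solve: √x = 8·p_y/p_x, so x*(p_x,p_y) = (8·p_y/p_x)², and y* = (I − p_x·x*)/p_y.
Plugging in: x* = (8·6/24.75)² = 3.7612.

x* = 3.7612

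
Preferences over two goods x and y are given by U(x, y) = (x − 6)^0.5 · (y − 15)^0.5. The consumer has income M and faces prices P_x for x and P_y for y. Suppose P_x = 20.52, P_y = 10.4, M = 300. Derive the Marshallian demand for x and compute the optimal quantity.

x* = 6.5088

MRS = (y−15)/(x−6). Tangency with P_x/P_y gives y−15 = (P_x/P_y)·(x−6).
After buying the subsistence bundle (6, 15), a share 0.5 of the remaining income goes to x: x* = 6 + 0.5·(M − 6P_x − 15P_y)/P_x.
Discretionary income = 300 − 6·20.52 − 15·10.4 = 20.88; x* = 6 + 0.5·20.88/20.52 = 6.5088.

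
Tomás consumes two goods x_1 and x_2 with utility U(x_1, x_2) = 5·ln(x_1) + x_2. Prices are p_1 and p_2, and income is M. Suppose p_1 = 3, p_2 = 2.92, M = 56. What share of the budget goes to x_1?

share on x_1 = 0.2607

MU_x_1 = 5/x_1, MU_x_2 = 1. Tangency: 5/x_1 = p_1/p_2.
So x_1*(p_1,p_2) = 5·p_2/p_1, independent of income; and x_2* = (M − 5·p_2)/p_2.
At the given prices: x_1* = 5·2.92/3 = 4.8667, and x_2* = 14.1781.
Expenditure on x_1: 3·4.8667 = 14.6; share = 0.2607.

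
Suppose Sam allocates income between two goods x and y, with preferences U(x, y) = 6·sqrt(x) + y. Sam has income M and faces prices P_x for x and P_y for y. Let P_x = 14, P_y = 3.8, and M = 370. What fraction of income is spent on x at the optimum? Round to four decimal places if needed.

Plugging in: x* = (3·3.8/14)² = 0.6631, y* = 94.9256.
Expenditure on x: 14·0.6631 = 9.2829; share = 0.0251.

share on x = 0.0251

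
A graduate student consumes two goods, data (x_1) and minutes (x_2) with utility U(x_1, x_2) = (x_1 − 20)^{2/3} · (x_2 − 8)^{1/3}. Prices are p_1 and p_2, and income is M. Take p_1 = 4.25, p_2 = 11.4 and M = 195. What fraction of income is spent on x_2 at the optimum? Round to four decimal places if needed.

MRS = 2·(x_2−8)/(x_1−20). Tangency with p_1/p_2 gives x_2−8 = (1/2)·(p_1/p_2)·(x_1−20).
After buying the subsistence bundle (20, 8), a share 2/3 of the remaining income goes to x_1: x_1* = 20 + 2/3·(M − 20p_1 − 8p_2)/p_1.
Discretionary income = 195 − 20·4.25 − 8·11.4 = 18.8; x_1* = 20 + 2/3·18.8/4.25 = 22.949; x_2* = 8 + 1/3·18.8/11.4 = 8.5497.
Expenditure on x_2: 11.4·8.5497 = 97.4667; share = 0.4998.

share on x_2 = 0.4998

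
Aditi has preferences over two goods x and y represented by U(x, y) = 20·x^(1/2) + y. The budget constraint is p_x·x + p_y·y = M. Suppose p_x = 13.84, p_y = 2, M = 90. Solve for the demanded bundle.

x* = 2.0883, y* = 30.5491

Set MRS = p_x/p_y: 10·x^(−1/2) = p_x/p_y.
Solve: √x = 10·p_y/p_x, so x*(p_x,p_y) = (10·p_y/p_x)², and y* = (M − p_x·x*)/p_y.
Plugging in: x* = (10·2/13.84)² = 2.0883, y* = 30.5491.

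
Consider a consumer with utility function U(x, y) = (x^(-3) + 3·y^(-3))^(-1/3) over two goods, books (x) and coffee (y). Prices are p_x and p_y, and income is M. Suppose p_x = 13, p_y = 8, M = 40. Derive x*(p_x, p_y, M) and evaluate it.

x* = 1.6072

From the CES first-order condition, (1/3)·(y/x)^(4) = p_x/p_y.
Solve for the ratio: y/x = [3·p_x/p_y]^(0.25).
Substitute y = (y/x)·x into the budget: x* = M/(p_x + p_y·(y/x)).
Numerically y/x = 1.485914, so x* = 40/(13 + 8·1.485914) = 1.6072.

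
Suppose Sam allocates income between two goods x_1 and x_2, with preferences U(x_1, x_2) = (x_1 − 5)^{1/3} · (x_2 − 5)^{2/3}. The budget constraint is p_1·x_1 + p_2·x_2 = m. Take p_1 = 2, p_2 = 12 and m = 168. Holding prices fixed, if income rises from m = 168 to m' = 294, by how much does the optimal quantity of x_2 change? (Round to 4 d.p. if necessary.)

Let x_1' = x_1−5, x_2' = x_2−5. MRS = (1/2)·x_2'/x_1' = p_1/p_2.
After buying the subsistence bundle (5, 5), a share 1/3 of the remaining income goes to x_1: x_1* = 5 + 1/3·(m − 5p_1 − 5p_2)/p_1.
Discretionary income = 168 − 5·2 − 5·12 = 98; x_2* = 5 + 2/3·98/12 = 10.4444.
At m' = 294: x_2* = 17.4444. Change: 17.4444 − 10.4444 = 7.

Δx_2* = 7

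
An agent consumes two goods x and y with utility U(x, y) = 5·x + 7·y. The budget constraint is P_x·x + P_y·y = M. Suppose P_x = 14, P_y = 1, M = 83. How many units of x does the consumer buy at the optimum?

x* = 0

y gives more utility per dollar, so spend all income on y: y* = M/P_y, x* = 0.
Numerically: x* = 0, y* = 83.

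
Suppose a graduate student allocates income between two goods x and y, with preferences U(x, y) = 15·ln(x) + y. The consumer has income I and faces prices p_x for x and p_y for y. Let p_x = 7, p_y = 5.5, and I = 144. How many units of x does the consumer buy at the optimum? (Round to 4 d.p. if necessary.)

x* = 11.7857

MU_x = 15/x, MU_y = 1. Tangency: 15/x = p_x/p_y.
So x*(p_x,p_y) = 15·p_y/p_x, independent of income; and y* = (I − 15·p_y)/p_y.
At the given prices: x* = 15·5.5/7 = 11.7857.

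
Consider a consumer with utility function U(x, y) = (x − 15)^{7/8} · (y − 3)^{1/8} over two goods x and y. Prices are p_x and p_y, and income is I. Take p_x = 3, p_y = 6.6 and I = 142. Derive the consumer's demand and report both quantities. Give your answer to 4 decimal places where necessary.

This is Cobb-Douglas in (x−15, y−3): tangency gives 0.875·p_y·(y−3) = 0.125·p_x·(x−15).
After buying the subsistence bundle (15, 3), a share 0.875 of the remaining income goes to x: x* = 15 + 0.875·(I − 15p_x − 3p_y)/p_x.
Discretionary income = 142 − 15·3 − 3·6.6 = 77.2; x* = 15 + 0.875·77.2/3 = 37.5167; y* = 3 + 0.125·77.2/6.6 = 4.4621.

x* = 37.5167, y* = 4.4621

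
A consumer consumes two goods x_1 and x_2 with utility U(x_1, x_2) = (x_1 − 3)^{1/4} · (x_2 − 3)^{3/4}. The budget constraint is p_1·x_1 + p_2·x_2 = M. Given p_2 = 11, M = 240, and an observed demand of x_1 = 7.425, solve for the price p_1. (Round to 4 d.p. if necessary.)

This is Cobb-Douglas in (x_1−3, x_2−3): tangency gives 0.25·p_2·(x_2−3) = 0.75·p_1·(x_1−3).
After buying the subsistence bundle (3, 3), a share 0.25 of the remaining income goes to x_1: x_1* = 3 + 0.25·(M − 3p_1 − 3p_2)/p_1.
Set x_1* = 7.425 in the demand function and solve for p_1: p_1 = 10.

p_1 = 10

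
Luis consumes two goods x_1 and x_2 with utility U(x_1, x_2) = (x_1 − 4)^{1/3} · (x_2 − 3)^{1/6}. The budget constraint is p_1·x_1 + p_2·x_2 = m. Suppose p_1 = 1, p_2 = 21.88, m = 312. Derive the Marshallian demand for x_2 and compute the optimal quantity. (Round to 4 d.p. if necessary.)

This is Cobb-Douglas in (x_1−4, x_2−3): tangency gives 1/3·p_2·(x_2−3) = 1/6·p_1·(x_1−4).
After buying the subsistence bundle (4, 3), a share 2/3 of the remaining income goes to x_1: x_1* = 4 + 2/3·(m − 4p_1 − 3p_2)/p_1.
Discretionary income = 312 − 4·1 − 3·21.88 = 242.36; x_2* = 3 + 1/3·242.36/21.88 = 6.6923.

x_2* = 6.6923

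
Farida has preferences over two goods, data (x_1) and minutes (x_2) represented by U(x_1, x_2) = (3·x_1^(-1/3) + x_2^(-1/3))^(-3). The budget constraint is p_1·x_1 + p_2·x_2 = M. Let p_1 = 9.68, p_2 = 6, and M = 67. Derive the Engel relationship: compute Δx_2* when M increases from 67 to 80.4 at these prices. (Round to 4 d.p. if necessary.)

Substitute x_2 = (x_2/x_1)·x_1 into the budget: x_1* = M/(p_1 + p_2·(x_2/x_1)).
Numerically x_2/x_1 = 0.627989, so x_1* = 67/(9.68 + 6·0.627989) = 4.9822 and x_2* = 0.627989·4.9822 = 3.1288.
At M' = 80.4: x_2* = 3.7545. Change: 3.7545 − 3.1288 = 0.6258.

Δx_2* = 0.6258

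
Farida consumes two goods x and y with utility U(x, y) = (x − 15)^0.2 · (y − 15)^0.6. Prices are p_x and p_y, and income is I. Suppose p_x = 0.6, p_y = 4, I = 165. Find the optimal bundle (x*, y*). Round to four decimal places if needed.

x* = 55, y* = 33

This is Cobb-Douglas in (x−15, y−15): tangency gives 0.2·p_y·(y−15) = 0.6·p_x·(x−15).
After buying the subsistence bundle (15, 15), a share 0.25 of the remaining income goes to x: x* = 15 + 0.25·(I − 15p_x − 15p_y)/p_x.
Discretionary income = 165 − 15·0.6 − 15·4 = 96; x* = 15 + 0.25·96/0.6 = 55; y* = 15 + 0.75·96/4 = 33.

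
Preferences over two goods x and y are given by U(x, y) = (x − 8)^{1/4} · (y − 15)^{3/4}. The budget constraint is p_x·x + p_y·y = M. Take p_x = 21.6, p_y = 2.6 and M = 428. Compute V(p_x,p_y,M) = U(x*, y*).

V = 27.9121

MRS = (1/3)·(y−15)/(x−8). Tangency with p_x/p_y gives y−15 = 3·(p_x/p_y)·(x−8).
After buying the subsistence bundle (8, 15), a share 0.25 of the remaining income goes to x: x* = 8 + 0.25·(M − 8p_x − 15p_y)/p_x.
Discretionary income = 428 − 8·21.6 − 15·2.6 = 216.2; x* = 8 + 0.25·216.2/21.6 = 10.5023; y* = 15 + 0.75·216.2/2.6 = 77.3654.
Utility at the optimum: U(10.5023, 77.3654) = 27.9121.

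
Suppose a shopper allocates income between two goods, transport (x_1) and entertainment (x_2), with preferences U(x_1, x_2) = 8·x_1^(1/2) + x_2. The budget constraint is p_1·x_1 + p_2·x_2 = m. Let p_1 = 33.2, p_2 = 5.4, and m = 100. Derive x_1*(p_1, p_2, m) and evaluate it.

x_1* = 0.4233

MU_x_1 = 4/√x_1, MU_x_2 = 1. Tangency: 4/√x_1 = p_1/p_2.
Thus x_1* = (4·p_2/p_1)² — independent of m — with the rest of income spent on x_2.
Plugging in: x_1* = (4·5.4/33.2)² = 0.4233.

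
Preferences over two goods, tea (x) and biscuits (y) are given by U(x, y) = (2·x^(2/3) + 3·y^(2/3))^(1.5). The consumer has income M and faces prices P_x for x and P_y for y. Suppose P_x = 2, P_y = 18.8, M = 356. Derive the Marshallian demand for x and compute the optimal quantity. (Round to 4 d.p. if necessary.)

MU_x ∝ 2·x^(-1/3), MU_y ∝ 3·y^(-1/3), so MRS = (2/3)·(y/x)^(1/3) = P_x/P_y.
Hence y/x = ((3/2)·P_x/P_y)^(1/(1/3)), i.e. raised to the 3 power.
With the ratio pinned down, the budget gives x* = M/(P_x + P_y·(y/x)) and y* = (y/x)·x*.
Numerically y/x = 0.004063, so x* = 356/(2 + 18.8·0.004063) = 171.4512.

x* = 171.4512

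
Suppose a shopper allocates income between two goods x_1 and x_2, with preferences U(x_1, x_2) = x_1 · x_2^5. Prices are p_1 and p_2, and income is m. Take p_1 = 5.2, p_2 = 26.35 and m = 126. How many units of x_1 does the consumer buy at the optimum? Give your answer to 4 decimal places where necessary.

Tangency: MRS = (1/5)·x_2/x_1 = p_1/p_2.
So p_2·x_2 = 5·p_1·x_1; combined with the budget, a share 1/6 of income goes to x_1.
Demand: x_1*(p_1,p_2,m) = 1/6·m/p_1 and x_2* = 5/6·m/p_2.
At p_1=5.2, p_2=26.35, m=126: x_1* = 1/6·126/5.2 = 4.0385.

x_1* = 4.0385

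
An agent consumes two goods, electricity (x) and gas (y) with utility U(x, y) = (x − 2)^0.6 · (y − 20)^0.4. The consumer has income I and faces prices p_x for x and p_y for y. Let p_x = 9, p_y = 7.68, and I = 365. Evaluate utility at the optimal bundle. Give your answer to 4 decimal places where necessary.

This is Cobb-Douglas in (x−2, y−20): tangency gives 0.6·p_y·(y−20) = 0.4·p_x·(x−2).
After buying the subsistence bundle (2, 20), a share 0.6 of the remaining income goes to x: x* = 2 + 0.6·(I − 2p_x − 20p_y)/p_x.
Discretionary income = 365 − 2·9 − 20·7.68 = 193.4; x* = 2 + 0.6·193.4/9 = 14.8933; y* = 20 + 0.4·193.4/7.68 = 30.0729.
Utility at the optimum: U(14.8933, 30.0729) = 11.681.

V = 11.681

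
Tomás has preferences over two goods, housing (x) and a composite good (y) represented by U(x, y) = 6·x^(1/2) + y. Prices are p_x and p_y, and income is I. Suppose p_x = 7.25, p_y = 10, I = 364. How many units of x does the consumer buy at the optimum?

Set MRS = p_x/p_y: 3·x^(−1/2) = p_x/p_y.
Solve: √x = 3·p_y/p_x, so x*(p_x,p_y) = (3·p_y/p_x)², and y* = (I − p_x·x*)/p_y.
Plugging in: x* = (3·10/7.25)² = 17.1225.

x* = 17.1225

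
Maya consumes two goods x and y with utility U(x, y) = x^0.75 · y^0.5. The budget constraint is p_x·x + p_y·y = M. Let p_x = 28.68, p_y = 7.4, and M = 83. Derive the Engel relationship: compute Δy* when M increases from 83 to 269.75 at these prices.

Tangency: MRS = (3/2)·y/x = p_x/p_y.
Rearranging, p_y·y = (2/3)·p_x·x. Substituting into the budget gives p_x·x·(1 + (2/3)) = M.
Demand: x*(p_x,p_y,M) = 0.6·M/p_x and y* = 0.4·M/p_y.
At p_x=28.68, p_y=7.4, M=83: y* = 0.4·83/7.4 = 4.4865.
At M' = 269.75: y* = 14.5811. Change: 14.5811 − 4.4865 = 10.0946.

Δy* = 10.0946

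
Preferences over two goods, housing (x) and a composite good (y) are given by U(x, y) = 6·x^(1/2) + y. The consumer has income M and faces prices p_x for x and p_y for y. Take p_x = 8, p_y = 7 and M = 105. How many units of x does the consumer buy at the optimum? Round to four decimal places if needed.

x* = 6.8906

MU_x = 3/√x, MU_y = 1. Tangency: 3/√x = p_x/p_y.
Solve: √x = 3·p_y/p_x, so x*(p_x,p_y) = (3·p_y/p_x)², and y* = (M − p_x·x*)/p_y.
Plugging in: x* = (3·7/8)² = 6.8906.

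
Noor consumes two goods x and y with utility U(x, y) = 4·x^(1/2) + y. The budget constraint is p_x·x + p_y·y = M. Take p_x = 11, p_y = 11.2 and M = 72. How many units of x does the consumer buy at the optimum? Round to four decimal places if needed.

Set MRS = p_x/p_y: 2·x^(−1/2) = p_x/p_y.
Solve: √x = 2·p_y/p_x, so x*(p_x,p_y) = (2·p_y/p_x)², and y* = (M − p_x·x*)/p_y.
Plugging in: x* = (2·11.2/11)² = 4.1468.

x* = 4.1468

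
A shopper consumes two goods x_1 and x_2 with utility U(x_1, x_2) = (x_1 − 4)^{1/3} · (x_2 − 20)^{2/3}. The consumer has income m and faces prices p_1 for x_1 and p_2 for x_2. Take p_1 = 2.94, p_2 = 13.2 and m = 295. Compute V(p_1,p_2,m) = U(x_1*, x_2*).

Let x_1' = x_1−4, x_2' = x_2−20. MRS = (1/2)·x_2'/x_1' = p_1/p_2.
Substituting into the budget: x_1* = 4 + 1/3·(m − 4·p_1 − 20·p_2)/p_1, and x_2* = 20 + 2/3·(…)/p_2.
Discretionary income = 295 − 4·2.94 − 20·13.2 = 19.24; x_1* = 4 + 1/3·19.24/2.94 = 6.1814; x_2* = 20 + 2/3·19.24/13.2 = 20.9717.
Utility at the optimum: U(6.1814, 20.9717) = 1.2723.

V = 1.2723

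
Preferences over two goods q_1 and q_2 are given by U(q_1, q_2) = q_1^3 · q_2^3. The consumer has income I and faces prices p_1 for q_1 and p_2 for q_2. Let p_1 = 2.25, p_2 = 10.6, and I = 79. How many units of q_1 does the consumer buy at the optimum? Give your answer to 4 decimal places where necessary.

MU_q_1/MU_q_2 = (3·q_2)/(3·q_1); tangency sets this equal to p_1/p_2.
So 3·p_2·q_2 = 3·p_1·q_1; combined with the budget, a share 0.5 of income goes to q_1.
Demand: q_1*(p_1,p_2,I) = 0.5·I/p_1 and q_2* = 0.5·I/p_2.
At p_1=2.25, p_2=10.6, I=79: q_1* = 0.5·79/2.25 = 17.5556.

q_1* = 17.5556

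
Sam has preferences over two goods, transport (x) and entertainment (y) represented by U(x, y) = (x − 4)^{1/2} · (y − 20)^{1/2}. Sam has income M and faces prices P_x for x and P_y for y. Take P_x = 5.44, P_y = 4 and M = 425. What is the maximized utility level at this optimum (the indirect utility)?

V = 34.647

MRS = (y−20)/(x−4). Tangency with P_x/P_y gives y−20 = (P_x/P_y)·(x−4).
After buying the subsistence bundle (4, 20), a share 0.5 of the remaining income goes to x: x* = 4 + 0.5·(M − 4P_x − 20P_y)/P_x.
Discretionary income = 425 − 4·5.44 − 20·4 = 323.24; x* = 4 + 0.5·323.24/5.44 = 33.7096; y* = 20 + 0.5·323.24/4 = 60.405.
Utility at the optimum: U(33.7096, 60.405) = 34.647.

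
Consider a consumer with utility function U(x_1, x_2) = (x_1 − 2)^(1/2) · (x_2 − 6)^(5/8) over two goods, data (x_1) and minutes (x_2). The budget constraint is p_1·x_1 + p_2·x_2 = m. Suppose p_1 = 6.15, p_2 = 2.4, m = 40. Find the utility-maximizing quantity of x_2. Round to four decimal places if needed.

MRS = (4/5)·(x_2−6)/(x_1−2). Tangency with p_1/p_2 gives x_2−6 = (5/4)·(p_1/p_2)·(x_1−2).
Substituting into the budget: x_1* = 2 + 4/9·(m − 2·p_1 − 6·p_2)/p_1, and x_2* = 6 + 5/9·(…)/p_2.
Discretionary income = 40 − 2·6.15 − 6·2.4 = 13.3; x_2* = 6 + 5/9·13.3/2.4 = 9.0787.

x_2* = 9.0787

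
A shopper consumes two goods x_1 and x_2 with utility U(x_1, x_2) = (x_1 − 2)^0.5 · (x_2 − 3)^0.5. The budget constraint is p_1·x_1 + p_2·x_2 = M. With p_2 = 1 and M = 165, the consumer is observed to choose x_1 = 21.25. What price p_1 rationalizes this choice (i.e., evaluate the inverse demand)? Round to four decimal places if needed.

p_1 = 4

Let x_1' = x_1−2, x_2' = x_2−3. MRS = x_2'/x_1' = p_1/p_2.
Substituting into the budget: x_1* = 2 + 0.5·(M − 2·p_1 − 3·p_2)/p_1, and x_2* = 3 + 0.5·(…)/p_2.
Set x_1* = 21.25 in the demand function and solve for p_1: p_1 = 4.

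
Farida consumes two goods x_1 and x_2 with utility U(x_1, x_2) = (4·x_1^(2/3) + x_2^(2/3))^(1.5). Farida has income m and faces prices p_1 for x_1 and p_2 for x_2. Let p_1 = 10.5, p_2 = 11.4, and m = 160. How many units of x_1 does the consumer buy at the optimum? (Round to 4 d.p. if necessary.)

MRS = MU_x_1/MU_x_2 = 4·(x_2/x_1)^(1/3). Set equal to p_1/p_2.
Solve for the ratio: x_2/x_1 = [(1/4)·p_1/p_2]^(3).
With the ratio pinned down, the budget gives x_1* = m/(p_1 + p_2·(x_2/x_1)) and x_2* = (x_2/x_1)·x_1*.
Numerically x_2/x_1 = 0.012209, so x_1* = 160/(10.5 + 11.4·0.012209) = 15.0388.

x_1* = 15.0388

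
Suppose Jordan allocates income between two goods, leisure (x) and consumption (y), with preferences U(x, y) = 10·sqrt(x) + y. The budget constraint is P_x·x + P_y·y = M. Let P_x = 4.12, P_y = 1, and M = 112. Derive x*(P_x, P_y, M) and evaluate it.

MU_x = 5/√x, MU_y = 1. Tangency: 5/√x = P_x/P_y.
Solve: √x = 5·P_y/P_x, so x*(P_x,P_y) = (5·P_y/P_x)², and y* = (M − P_x·x*)/P_y.
Plugging in: x* = (5·1/4.12)² = 1.4728.

x* = 1.4728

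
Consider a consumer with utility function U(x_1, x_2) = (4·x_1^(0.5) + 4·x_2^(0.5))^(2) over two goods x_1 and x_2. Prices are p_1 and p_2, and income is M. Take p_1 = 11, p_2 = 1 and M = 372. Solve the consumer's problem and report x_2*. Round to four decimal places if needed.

x_2* = 341

From the CES first-order condition, (x_2/x_1)^(0.5) = p_1/p_2.
Solve for the ratio: x_2/x_1 = [p_1/p_2]^(2).
With the ratio pinned down, the budget gives x_1* = M/(p_1 + p_2·(x_2/x_1)) and x_2* = (x_2/x_1)·x_1*.
Numerically x_2/x_1 = 121, so x_1* = 372/(11 + 1·121) = 2.8182 and x_2* = 121·2.8182 = 341.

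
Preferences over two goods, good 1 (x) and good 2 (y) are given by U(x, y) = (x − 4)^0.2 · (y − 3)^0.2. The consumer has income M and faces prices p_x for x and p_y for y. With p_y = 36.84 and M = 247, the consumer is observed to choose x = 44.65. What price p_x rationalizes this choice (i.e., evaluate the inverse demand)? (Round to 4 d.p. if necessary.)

Let x' = x−4, y' = y−3. MRS = y'/x' = p_x/p_y.
Substituting into the budget: x* = 4 + 0.5·(M − 4·p_x − 3·p_y)/p_x, and y* = 3 + 0.5·(…)/p_y.
Set x* = 44.65 in the demand function and solve for p_x: p_x = 1.6.

p_x = 1.6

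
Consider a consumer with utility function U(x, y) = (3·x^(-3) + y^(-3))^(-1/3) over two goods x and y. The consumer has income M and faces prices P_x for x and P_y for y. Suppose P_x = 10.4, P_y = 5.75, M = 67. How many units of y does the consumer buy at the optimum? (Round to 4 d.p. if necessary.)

MU_x ∝ 3·x^(-4), MU_y ∝ y^(-4), so MRS = 3·(y/x)^(4) = P_x/P_y.
Solve for the ratio: y/x = [(1/3)·P_x/P_y]^(0.25).
Substitute y = (y/x)·x into the budget: x* = M/(P_x + P_y·(y/x)).
Numerically y/x = 0.881173, so x* = 67/(10.4 + 5.75·0.881173) = 4.3319 and y* = 0.881173·4.3319 = 3.8171.

y* = 3.8171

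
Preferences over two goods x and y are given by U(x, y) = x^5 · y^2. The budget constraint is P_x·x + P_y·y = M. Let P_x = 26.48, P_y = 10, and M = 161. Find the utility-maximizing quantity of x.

The MRS is (5/2)·y/x. Set MRS = P_x/P_y.
So 5·P_y·y = 2·P_x·x; combined with the budget, a share 5/7 of income goes to x.
Demand: x*(P_x,P_y,M) = 5/7·M/P_x and y* = 2/7·M/P_y.
At P_x=26.48, P_y=10, M=161: x* = 5/7·161/26.48 = 4.3429.

x* = 4.3429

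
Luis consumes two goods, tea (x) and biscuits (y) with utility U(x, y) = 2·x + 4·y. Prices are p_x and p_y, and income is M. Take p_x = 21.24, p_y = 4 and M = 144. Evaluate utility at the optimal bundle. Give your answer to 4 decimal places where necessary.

Perfect substitutes: compare marginal utility per dollar. 2/p_x vs 4/p_y → 0.0942 vs 1.
y gives more utility per dollar, so spend all income on y: y* = M/p_y, x* = 0.
Numerically: x* = 0, y* = 36.
Utility at the optimum: U(0, 36) = 144.

V = 144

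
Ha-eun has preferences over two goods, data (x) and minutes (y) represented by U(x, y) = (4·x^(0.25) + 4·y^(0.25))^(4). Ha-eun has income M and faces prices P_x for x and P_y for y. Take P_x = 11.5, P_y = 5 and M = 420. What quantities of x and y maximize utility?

x* = 15.7421, y* = 47.7932

MU_x ∝ 4·x^(-0.75), MU_y ∝ 4·y^(-0.75), so MRS = (y/x)^(0.75) = P_x/P_y.
Solve for the ratio: y/x = [P_x/P_y]^(4/3).
With the ratio pinned down, the budget gives x* = M/(P_x + P_y·(y/x)) and y* = (y/x)·x*.
Numerically y/x = 3.036014, so x* = 420/(11.5 + 5·3.036014) = 15.7421 and y* = 3.036014·15.7421 = 47.7932.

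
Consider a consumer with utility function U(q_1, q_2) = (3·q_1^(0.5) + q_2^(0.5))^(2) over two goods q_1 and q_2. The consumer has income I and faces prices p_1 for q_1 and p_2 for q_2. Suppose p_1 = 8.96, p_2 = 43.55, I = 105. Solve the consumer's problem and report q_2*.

From the CES first-order condition, 3·(q_2/q_1)^(0.5) = p_1/p_2.
Solve for the ratio: q_2/q_1 = [(1/3)·p_1/p_2]^(2).
Substitute q_2 = (q_2/q_1)·q_1 into the budget: q_1* = I/(p_1 + p_2·(q_2/q_1)).
Numerically q_2/q_1 = 0.004703, so q_1* = 105/(8.96 + 43.55·0.004703) = 11.4568 and q_2* = 0.004703·11.4568 = 0.0539.

q_2* = 0.0539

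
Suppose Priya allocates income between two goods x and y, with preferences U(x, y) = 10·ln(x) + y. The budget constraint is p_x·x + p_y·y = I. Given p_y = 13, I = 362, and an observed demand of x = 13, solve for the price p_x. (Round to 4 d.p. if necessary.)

p_x = 10

Set MRS = p_x/p_y: (10/x)/1 = p_x/p_y.
So x*(p_x,p_y) = 10·p_y/p_x, independent of income; and y* = (I − 10·p_y)/p_y.
Set x* = 13 in the demand function and solve for p_x: p_x = 10.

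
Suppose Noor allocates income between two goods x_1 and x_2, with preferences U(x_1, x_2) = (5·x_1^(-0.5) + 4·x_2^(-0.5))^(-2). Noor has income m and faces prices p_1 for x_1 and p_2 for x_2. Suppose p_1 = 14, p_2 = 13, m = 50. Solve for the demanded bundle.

MRS = MU_x_1/MU_x_2 = (5/4)·(x_2/x_1)^(1.5). Set equal to p_1/p_2.
Hence x_2/x_1 = ((4/5)·p_1/p_2)^(1/(1.5)), i.e. raised to the 2/3 power.
With the ratio pinned down, the budget gives x_1* = m/(p_1 + p_2·(x_2/x_1)) and x_2* = (x_2/x_1)·x_1*.
Numerically x_2/x_1 = 0.905419, so x_1* = 50/(14 + 13·0.905419) = 1.9402 and x_2* = 0.905419·1.9402 = 1.7567.

x_1* = 1.9402, x_2* = 1.7567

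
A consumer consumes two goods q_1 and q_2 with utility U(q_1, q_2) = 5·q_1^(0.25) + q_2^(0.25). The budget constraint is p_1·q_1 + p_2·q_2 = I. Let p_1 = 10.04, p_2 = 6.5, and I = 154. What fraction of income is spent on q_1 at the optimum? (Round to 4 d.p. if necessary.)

share on q_1 = 0.8809

Substitute q_2 = (q_2/q_1)·q_1 into the budget: q_1* = I/(p_1 + p_2·(q_2/q_1)).
Numerically q_2/q_1 = 0.208834, so q_1* = 154/(10.04 + 6.5·0.208834) = 13.5118 and q_2* = 0.208834·13.5118 = 2.8217.
Expenditure on q_1: 10.04·13.5118 = 135.6588; share = 0.8809.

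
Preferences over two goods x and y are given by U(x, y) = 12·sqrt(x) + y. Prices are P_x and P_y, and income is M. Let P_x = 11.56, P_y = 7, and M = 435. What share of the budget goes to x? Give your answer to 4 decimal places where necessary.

share on x = 0.3508

MU_x = 6/√x, MU_y = 1. Tangency: 6/√x = P_x/P_y.
Solve: √x = 6·P_y/P_x, so x*(P_x,P_y) = (6·P_y/P_x)², and y* = (M − P_x·x*)/P_y.
Plugging in: x* = (6·7/11.56)² = 13.2003, y* = 40.3435.
Expenditure on x: 11.56·13.2003 = 152.5952; share = 0.3508.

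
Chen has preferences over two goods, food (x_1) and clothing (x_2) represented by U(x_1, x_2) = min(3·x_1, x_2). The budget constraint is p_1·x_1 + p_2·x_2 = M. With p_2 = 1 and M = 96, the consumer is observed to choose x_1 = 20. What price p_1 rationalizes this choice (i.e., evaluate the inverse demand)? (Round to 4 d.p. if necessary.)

With perfect complements, no substitution: consume in ratio x_1:x_2 = 1:3.
Budget: p_1·x_1 + p_2·3·x_1 = M, so (p_1 + 3·p_2)·x_1 = M.
Demand: x_1*(p_1,p_2,M) = M/(p_1 + 3·p_2), x_2* = 3·M/(p_1 + 3·p_2).
Set x_1* = 20 in the demand function and solve for p_1: p_1 = 1.8.

p_1 = 1.8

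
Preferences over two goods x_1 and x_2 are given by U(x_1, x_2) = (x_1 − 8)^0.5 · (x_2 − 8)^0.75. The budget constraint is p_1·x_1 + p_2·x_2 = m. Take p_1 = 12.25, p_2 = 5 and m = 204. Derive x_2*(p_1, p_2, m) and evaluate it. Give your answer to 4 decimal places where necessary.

Let x_1' = x_1−8, x_2' = x_2−8. MRS = (2/3)·x_2'/x_1' = p_1/p_2.
After buying the subsistence bundle (8, 8), a share 0.4 of the remaining income goes to x_1: x_1* = 8 + 0.4·(m − 8p_1 − 8p_2)/p_1.
Discretionary income = 204 − 8·12.25 − 8·5 = 66; x_2* = 8 + 0.6·66/5 = 15.92.

x_2* = 15.92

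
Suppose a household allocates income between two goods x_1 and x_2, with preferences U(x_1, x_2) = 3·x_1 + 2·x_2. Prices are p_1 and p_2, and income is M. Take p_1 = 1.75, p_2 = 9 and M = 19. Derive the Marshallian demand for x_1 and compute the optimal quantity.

x_1* = 10.8571

Perfect substitutes: compare marginal utility per dollar. 3/p_1 vs 2/p_2 → 1.7143 vs 0.2222.
x_1 gives more utility per dollar, so spend all income on x_1: x_1* = M/p_1, x_2* = 0.
Numerically: x_1* = 10.8571, x_2* = 0.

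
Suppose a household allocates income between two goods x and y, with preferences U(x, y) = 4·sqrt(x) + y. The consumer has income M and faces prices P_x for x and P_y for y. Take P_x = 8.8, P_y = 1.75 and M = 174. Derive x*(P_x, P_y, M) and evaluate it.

MU_x = 2/√x, MU_y = 1. Tangency: 2/√x = P_x/P_y.
Thus x* = (2·P_y/P_x)² — independent of M — with the rest of income spent on y.
Plugging in: x* = (2·1.75/8.8)² = 0.1582.

x* = 0.1582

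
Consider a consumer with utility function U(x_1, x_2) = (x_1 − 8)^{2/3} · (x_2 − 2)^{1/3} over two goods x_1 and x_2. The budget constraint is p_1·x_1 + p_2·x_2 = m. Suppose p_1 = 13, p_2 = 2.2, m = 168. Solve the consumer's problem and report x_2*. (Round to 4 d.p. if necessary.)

Let x_1' = x_1−8, x_2' = x_2−2. MRS = 2·x_2'/x_1' = p_1/p_2.
Substituting into the budget: x_1* = 8 + 2/3·(m − 8·p_1 − 2·p_2)/p_1, and x_2* = 2 + 1/3·(…)/p_2.
Discretionary income = 168 − 8·13 − 2·2.2 = 59.6; x_2* = 2 + 1/3·59.6/2.2 = 11.0303.

x_2* = 11.0303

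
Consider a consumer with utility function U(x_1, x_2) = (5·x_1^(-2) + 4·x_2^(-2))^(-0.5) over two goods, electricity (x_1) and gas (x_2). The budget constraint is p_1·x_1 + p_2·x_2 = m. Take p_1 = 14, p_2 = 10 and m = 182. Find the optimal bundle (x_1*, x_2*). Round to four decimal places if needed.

x_1* = 7.4636, x_2* = 7.7509

MU_x_1 ∝ 5·x_1^(-3), MU_x_2 ∝ 4·x_2^(-3), so MRS = (5/4)·(x_2/x_1)^(3) = p_1/p_2.
Solve for the ratio: x_2/x_1 = [(4/5)·p_1/p_2]^(1/3).
Substitute x_2 = (x_2/x_1)·x_1 into the budget: x_1* = m/(p_1 + p_2·(x_2/x_1)).
Numerically x_2/x_1 = 1.038499, so x_1* = 182/(14 + 10·1.038499) = 7.4636 and x_2* = 1.038499·7.4636 = 7.7509.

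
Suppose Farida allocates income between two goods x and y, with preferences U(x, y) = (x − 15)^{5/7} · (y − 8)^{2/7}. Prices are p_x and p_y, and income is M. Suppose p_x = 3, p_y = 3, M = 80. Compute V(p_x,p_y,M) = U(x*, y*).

V = 2.0158

MRS = (5/2)·(y−8)/(x−15). Tangency with p_x/p_y gives y−8 = (2/5)·(p_x/p_y)·(x−15).
After buying the subsistence bundle (15, 8), a share 5/7 of the remaining income goes to x: x* = 15 + 5/7·(M − 15p_x − 8p_y)/p_x.
Discretionary income = 80 − 15·3 − 8·3 = 11; x* = 15 + 5/7·11/3 = 17.619; y* = 8 + 2/7·11/3 = 9.0476.
Utility at the optimum: U(17.619, 9.0476) = 2.0158.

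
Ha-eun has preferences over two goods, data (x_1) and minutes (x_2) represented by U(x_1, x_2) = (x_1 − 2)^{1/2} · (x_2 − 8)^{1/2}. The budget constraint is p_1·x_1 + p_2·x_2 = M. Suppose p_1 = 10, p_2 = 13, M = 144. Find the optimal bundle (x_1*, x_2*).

MRS = (x_2−8)/(x_1−2). Tangency with p_1/p_2 gives x_2−8 = (p_1/p_2)·(x_1−2).
After buying the subsistence bundle (2, 8), a share 0.5 of the remaining income goes to x_1: x_1* = 2 + 0.5·(M − 2p_1 − 8p_2)/p_1.
Discretionary income = 144 − 2·10 − 8·13 = 20; x_1* = 2 + 0.5·20/10 = 3; x_2* = 8 + 0.5·20/13 = 8.7692.

x_1* = 3, x_2* = 8.7692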